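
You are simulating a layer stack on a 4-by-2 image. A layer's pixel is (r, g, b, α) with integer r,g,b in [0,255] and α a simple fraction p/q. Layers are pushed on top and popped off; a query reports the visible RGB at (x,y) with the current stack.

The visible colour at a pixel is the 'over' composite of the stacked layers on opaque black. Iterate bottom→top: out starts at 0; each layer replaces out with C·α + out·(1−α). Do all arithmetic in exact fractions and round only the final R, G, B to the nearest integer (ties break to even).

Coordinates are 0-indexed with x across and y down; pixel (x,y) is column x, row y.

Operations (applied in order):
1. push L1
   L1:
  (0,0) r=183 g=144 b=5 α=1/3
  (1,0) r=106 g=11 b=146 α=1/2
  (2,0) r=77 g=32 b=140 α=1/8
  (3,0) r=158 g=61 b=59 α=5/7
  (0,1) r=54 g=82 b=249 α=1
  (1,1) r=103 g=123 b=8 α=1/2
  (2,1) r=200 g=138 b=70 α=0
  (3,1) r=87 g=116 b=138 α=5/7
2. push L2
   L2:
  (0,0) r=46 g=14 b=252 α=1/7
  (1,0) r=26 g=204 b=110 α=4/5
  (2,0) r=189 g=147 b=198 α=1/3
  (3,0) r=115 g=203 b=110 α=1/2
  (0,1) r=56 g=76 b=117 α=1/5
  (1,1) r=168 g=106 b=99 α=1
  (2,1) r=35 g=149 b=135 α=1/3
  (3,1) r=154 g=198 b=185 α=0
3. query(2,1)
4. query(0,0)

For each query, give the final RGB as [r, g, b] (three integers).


at x=2,y=1 over L1,L2:
+L1 (α=0) → [0, 0, 0]
+L2 (α=1/3) → [35/3, 149/3, 45]
→ [12, 50, 45]

(0,0) stack=L1,L2; from [0,0,0]:
+L1 (α=1/3) → [61, 48, 5/3]
+L2 (α=1/7) → [412/7, 302/7, 262/7]
rounded: [59, 43, 37]


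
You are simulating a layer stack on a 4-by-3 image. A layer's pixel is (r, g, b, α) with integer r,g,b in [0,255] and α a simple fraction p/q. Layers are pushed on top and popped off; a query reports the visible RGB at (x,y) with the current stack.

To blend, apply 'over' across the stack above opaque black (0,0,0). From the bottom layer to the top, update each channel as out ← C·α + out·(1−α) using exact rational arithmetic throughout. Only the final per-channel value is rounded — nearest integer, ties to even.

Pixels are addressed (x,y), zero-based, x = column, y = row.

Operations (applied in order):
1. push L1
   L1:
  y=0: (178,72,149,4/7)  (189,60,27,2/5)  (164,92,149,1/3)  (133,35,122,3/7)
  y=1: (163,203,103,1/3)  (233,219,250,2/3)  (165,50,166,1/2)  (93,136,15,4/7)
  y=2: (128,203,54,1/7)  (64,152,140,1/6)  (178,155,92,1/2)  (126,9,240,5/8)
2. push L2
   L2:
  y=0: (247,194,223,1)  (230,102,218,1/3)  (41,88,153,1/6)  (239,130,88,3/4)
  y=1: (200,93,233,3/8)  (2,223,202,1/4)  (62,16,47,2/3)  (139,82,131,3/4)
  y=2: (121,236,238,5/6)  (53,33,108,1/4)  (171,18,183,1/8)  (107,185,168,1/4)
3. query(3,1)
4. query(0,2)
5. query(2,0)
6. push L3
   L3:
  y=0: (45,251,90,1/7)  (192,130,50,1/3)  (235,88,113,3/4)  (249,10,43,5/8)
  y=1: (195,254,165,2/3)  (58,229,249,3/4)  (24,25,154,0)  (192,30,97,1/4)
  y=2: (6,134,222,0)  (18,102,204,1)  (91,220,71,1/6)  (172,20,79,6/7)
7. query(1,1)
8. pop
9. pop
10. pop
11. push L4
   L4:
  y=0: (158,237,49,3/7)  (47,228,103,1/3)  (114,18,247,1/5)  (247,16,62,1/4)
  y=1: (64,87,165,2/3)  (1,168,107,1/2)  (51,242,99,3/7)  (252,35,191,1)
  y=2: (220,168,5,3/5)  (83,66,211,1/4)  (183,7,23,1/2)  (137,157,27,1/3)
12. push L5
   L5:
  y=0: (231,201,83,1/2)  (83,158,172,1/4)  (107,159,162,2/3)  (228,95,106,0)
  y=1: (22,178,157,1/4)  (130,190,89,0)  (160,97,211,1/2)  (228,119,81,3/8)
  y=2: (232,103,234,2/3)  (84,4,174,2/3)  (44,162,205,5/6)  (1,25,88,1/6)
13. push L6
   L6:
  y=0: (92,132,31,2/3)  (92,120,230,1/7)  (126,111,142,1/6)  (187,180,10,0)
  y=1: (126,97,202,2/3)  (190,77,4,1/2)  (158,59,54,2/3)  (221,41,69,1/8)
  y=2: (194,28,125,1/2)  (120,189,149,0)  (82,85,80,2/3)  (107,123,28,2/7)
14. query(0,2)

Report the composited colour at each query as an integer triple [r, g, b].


query (3,1) [L1,L2] — begin 0,0,0
after L1 α=4/7: [372/7, 544/7, 60/7]
after L2 α=3/4: [3291/28, 1133/14, 2811/28]
→ [118, 81, 100]

query (0,2) [L1,L2] — begin 0,0,0
after L1 α=1/7: [128/7, 29, 54/7]
after L2 α=5/6: [4363/42, 403/2, 4192/21]
rounded: [104, 202, 200]

query (2,0) [L1,L2] — begin 0,0,0
+L1 (α=1/3) → [164/3, 92/3, 149/3]
+L2 (α=1/6) → [943/18, 362/9, 602/9]
rounded: [52, 40, 67]

query (1,1) [L1,L2,L3] — begin 0,0,0
L1 α=2/3: [466/3, 146, 500/3]
L2 α=1/4: [117, 661/4, 351/2]
L3 α=3/4: [291/4, 3409/16, 1845/8]
= [73, 213, 231]

query (0,2) [L4,L5,L6] — begin 0,0,0
L4 α=3/5: [132, 504/5, 3]
L5 α=2/3: [596/3, 1534/15, 157]
L6 α=1/2: [589/3, 977/15, 141]
→ [196, 65, 141]


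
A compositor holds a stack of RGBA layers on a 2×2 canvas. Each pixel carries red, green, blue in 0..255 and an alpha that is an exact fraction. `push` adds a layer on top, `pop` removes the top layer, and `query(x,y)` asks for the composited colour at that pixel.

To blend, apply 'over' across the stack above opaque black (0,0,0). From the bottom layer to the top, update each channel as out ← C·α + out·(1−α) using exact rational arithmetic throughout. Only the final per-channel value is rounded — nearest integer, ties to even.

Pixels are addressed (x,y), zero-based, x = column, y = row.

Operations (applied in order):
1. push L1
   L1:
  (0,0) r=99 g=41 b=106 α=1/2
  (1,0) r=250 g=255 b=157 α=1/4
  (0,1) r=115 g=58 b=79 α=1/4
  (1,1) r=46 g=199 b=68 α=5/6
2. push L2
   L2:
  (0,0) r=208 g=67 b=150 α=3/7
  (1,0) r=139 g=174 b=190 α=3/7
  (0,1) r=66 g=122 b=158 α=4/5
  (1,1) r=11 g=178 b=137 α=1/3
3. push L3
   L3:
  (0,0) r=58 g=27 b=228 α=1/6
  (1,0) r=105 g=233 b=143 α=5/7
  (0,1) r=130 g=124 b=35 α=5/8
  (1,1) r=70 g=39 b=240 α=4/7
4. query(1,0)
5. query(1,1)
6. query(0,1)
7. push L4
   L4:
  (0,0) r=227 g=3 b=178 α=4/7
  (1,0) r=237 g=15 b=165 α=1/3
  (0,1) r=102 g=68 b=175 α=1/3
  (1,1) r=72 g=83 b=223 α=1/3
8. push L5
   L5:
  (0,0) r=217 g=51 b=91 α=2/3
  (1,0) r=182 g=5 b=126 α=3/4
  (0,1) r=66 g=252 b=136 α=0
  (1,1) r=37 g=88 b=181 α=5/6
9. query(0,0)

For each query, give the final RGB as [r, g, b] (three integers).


at x=1,y=0 over L1,L2,L3:
L1 α=1/4: [125/2, 255/4, 157/4]
L2 α=3/7: [667/7, 111, 727/7]
L3 α=5/7: [5009/49, 1387/7, 6459/49]
rounded: [102, 198, 132]

at x=1,y=1 over L1,L2,L3:
after L1 α=5/6: [115/3, 995/6, 170/3]
after L2 α=1/3: [263/9, 1529/9, 751/9]
after L3 α=4/7: [1103/21, 1997/21, 3631/21]
= [53, 95, 173]

query (0,1) [L1,L2,L3] — begin 0,0,0
L1 α=1/4: [115/4, 29/2, 79/4]
L2 α=4/5: [1171/20, 201/2, 2607/20]
L3 α=5/8: [16513/160, 1843/16, 11321/160]
= [103, 115, 71]

at x=0,y=0 over L1,L2,L3,L4,L5:
L1 α=1/2: [99/2, 41/2, 53]
L2 α=3/7: [822/7, 283/7, 662/7]
L3 α=1/6: [2258/21, 802/21, 2453/21]
L4 α=4/7: [8614/49, 886/49, 7437/49]
L5 α=2/3: [9960/49, 5884/147, 16355/147]
= [203, 40, 111]


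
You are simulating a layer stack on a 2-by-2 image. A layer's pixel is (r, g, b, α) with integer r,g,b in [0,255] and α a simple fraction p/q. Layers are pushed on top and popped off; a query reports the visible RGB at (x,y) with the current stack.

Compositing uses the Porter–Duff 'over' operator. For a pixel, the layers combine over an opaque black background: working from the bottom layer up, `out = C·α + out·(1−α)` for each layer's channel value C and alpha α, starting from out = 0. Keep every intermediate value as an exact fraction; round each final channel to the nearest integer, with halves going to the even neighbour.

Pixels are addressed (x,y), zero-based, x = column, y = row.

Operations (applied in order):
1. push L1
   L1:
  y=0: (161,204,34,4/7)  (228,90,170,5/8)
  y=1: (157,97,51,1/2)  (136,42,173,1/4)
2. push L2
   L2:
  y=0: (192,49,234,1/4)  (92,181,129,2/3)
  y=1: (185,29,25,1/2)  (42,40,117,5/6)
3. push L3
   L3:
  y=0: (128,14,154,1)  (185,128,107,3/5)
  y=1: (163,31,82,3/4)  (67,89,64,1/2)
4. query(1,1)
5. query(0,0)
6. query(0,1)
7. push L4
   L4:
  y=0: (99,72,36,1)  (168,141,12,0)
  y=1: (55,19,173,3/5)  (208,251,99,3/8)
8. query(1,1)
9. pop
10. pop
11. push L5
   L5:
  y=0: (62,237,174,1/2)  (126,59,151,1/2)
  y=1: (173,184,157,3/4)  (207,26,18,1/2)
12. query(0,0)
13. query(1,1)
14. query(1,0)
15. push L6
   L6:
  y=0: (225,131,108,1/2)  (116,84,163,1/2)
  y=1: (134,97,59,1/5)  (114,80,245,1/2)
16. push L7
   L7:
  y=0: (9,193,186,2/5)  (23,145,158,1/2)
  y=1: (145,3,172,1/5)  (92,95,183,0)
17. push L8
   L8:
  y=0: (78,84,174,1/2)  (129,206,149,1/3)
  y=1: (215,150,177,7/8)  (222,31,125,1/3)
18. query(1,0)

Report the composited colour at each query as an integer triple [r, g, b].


(1,1) stack=L1,L2,L3; from [0,0,0]:
L1 α=1/4: [34, 21/2, 173/4]
L2 α=5/6: [122/3, 421/12, 2513/24]
L3 α=1/2: [323/6, 1489/24, 4049/48]
rounded: [54, 62, 84]

(0,0) stack=L1,L2,L3; from [0,0,0]:
L1 α=4/7: [92, 816/7, 136/7]
L2 α=1/4: [117, 2791/28, 1023/14]
L3 α=1: [128, 14, 154]
= [128, 14, 154]

query (0,1) [L1,L2,L3] — begin 0,0,0
after L1 α=1/2: [157/2, 97/2, 51/2]
after L2 α=1/2: [527/4, 155/4, 101/4]
after L3 α=3/4: [2483/16, 527/16, 1085/16]
= [155, 33, 68]

query (1,1) [L1,L2,L3,L4] — begin 0,0,0
+L1 (α=1/4) → [34, 21/2, 173/4]
+L2 (α=5/6) → [122/3, 421/12, 2513/24]
+L3 (α=1/2) → [323/6, 1489/24, 4049/48]
+L4 (α=3/8) → [5359/48, 25517/192, 34501/384]
→ [112, 133, 90]

(0,0) stack=L1,L2,L5; from [0,0,0]:
after L1 α=4/7: [92, 816/7, 136/7]
after L2 α=1/4: [117, 2791/28, 1023/14]
after L5 α=1/2: [179/2, 9427/56, 3459/28]
= [90, 168, 124]

at x=1,y=1 over L1,L2,L5:
+L1 (α=1/4) → [34, 21/2, 173/4]
+L2 (α=5/6) → [122/3, 421/12, 2513/24]
+L5 (α=1/2) → [743/6, 733/24, 2945/48]
→ [124, 31, 61]

(1,0) stack=L1,L2,L5; from [0,0,0]:
L1 α=5/8: [285/2, 225/4, 425/4]
L2 α=2/3: [653/6, 1673/12, 1457/12]
L5 α=1/2: [1409/12, 2381/24, 3269/24]
rounded: [117, 99, 136]

query (1,0) [L1,L2,L5,L6,L7,L8] — begin 0,0,0
after L1 α=5/8: [285/2, 225/4, 425/4]
after L2 α=2/3: [653/6, 1673/12, 1457/12]
after L5 α=1/2: [1409/12, 2381/24, 3269/24]
after L6 α=1/2: [2801/24, 4397/48, 7181/48]
after L7 α=1/2: [3353/48, 11357/96, 14765/96]
after L8 α=1/3: [6449/72, 21245/144, 21917/144]
rounded: [90, 148, 152]


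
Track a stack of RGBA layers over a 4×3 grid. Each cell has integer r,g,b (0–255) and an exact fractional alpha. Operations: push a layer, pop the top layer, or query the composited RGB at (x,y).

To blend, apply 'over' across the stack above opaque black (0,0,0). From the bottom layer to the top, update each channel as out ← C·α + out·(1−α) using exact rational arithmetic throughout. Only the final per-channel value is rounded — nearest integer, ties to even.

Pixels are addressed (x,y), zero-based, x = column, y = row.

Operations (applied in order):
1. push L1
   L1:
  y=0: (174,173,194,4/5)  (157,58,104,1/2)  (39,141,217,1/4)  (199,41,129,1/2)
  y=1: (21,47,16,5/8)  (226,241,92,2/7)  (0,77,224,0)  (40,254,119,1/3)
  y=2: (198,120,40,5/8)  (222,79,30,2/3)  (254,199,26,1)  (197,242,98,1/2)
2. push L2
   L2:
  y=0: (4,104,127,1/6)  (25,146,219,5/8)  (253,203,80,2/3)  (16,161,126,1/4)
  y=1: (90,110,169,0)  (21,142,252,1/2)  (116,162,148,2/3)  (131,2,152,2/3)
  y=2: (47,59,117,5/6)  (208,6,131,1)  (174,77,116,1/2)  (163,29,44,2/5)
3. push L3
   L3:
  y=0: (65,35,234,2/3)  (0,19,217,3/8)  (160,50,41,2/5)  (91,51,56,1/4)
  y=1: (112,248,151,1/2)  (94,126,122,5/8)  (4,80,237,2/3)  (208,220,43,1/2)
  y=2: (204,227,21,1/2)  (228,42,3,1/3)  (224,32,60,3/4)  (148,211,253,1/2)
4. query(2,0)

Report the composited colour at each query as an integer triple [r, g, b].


(2,0) stack=L1,L2,L3; from [0,0,0]:
L1 α=1/4: [39/4, 141/4, 217/4]
L2 α=2/3: [2063/12, 1765/12, 857/12]
L3 α=2/5: [3343/20, 433/4, 237/4]
rounded: [167, 108, 59]


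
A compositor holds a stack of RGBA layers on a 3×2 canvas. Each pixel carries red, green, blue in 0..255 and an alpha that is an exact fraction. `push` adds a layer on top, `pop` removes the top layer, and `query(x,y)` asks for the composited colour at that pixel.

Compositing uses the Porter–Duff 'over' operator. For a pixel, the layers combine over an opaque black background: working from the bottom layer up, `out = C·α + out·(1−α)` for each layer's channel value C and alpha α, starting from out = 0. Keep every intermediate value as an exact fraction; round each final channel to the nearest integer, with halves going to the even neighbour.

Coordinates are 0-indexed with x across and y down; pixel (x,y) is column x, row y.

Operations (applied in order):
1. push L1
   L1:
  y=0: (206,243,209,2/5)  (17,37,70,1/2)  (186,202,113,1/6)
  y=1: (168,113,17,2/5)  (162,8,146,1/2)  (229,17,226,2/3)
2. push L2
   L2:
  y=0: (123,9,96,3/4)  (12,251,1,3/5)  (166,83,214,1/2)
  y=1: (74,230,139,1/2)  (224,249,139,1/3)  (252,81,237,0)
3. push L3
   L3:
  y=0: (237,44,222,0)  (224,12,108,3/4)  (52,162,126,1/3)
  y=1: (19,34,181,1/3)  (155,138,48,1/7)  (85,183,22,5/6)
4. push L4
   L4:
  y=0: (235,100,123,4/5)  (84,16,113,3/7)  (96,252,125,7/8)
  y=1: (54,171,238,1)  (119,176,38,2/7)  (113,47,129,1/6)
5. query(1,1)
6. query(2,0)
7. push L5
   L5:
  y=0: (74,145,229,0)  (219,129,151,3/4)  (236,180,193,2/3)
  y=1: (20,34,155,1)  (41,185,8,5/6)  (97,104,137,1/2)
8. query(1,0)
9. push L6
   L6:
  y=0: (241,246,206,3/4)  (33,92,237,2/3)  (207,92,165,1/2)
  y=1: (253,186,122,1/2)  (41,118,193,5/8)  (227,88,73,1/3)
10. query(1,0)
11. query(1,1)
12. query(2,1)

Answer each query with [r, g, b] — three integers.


at x=1,y=1 over L1,L2,L3,L4:
+L1 (α=1/2) → [81, 4, 73]
+L2 (α=1/3) → [386/3, 257/3, 95]
+L3 (α=1/7) → [927/7, 652/7, 618/7]
+L4 (α=2/7) → [6301/49, 5724/49, 3622/49]
→ [129, 117, 74]

query (2,0) [L1,L2,L3,L4] — begin 0,0,0
L1 α=1/6: [31, 101/3, 113/6]
L2 α=1/2: [197/2, 175/3, 1397/12]
L3 α=1/3: [83, 836/9, 2153/18]
L4 α=7/8: [755/8, 2089/9, 17903/144]
rounded: [94, 232, 124]

(1,0) stack=L1,L2,L3,L4,L5; from [0,0,0]:
L1 α=1/2: [17/2, 37/2, 35]
L2 α=3/5: [53/5, 158, 73/5]
L3 α=3/4: [3413/20, 97/2, 1693/20]
L4 α=3/7: [4673/35, 242/7, 484/5]
L5 α=3/4: [6917/35, 2951/28, 2749/20]
→ [198, 105, 137]

at x=1,y=0 over L1,L2,L3,L4,L5,L6:
+L1 (α=1/2) → [17/2, 37/2, 35]
+L2 (α=3/5) → [53/5, 158, 73/5]
+L3 (α=3/4) → [3413/20, 97/2, 1693/20]
+L4 (α=3/7) → [4673/35, 242/7, 484/5]
+L5 (α=3/4) → [6917/35, 2951/28, 2749/20]
+L6 (α=2/3) → [9227/105, 2701/28, 12229/60]
= [88, 96, 204]

at x=1,y=1 over L1,L2,L3,L4,L5,L6:
after L1 α=1/2: [81, 4, 73]
after L2 α=1/3: [386/3, 257/3, 95]
after L3 α=1/7: [927/7, 652/7, 618/7]
after L4 α=2/7: [6301/49, 5724/49, 3622/49]
after L5 α=5/6: [8173/147, 51049/294, 2791/147]
after L6 α=5/8: [9109/196, 108869/784, 12519/98]
→ [46, 139, 128]

(2,1) stack=L1,L2,L3,L4,L5,L6; from [0,0,0]:
L1 α=2/3: [458/3, 34/3, 452/3]
L2 α=0: [458/3, 34/3, 452/3]
L3 α=5/6: [1733/18, 2779/18, 391/9]
L4 α=1/6: [10699/108, 14741/108, 1558/27]
L5 α=1/2: [21175/216, 25973/216, 5257/54]
L6 α=1/3: [45691/324, 35477/324, 7228/81]
→ [141, 109, 89]


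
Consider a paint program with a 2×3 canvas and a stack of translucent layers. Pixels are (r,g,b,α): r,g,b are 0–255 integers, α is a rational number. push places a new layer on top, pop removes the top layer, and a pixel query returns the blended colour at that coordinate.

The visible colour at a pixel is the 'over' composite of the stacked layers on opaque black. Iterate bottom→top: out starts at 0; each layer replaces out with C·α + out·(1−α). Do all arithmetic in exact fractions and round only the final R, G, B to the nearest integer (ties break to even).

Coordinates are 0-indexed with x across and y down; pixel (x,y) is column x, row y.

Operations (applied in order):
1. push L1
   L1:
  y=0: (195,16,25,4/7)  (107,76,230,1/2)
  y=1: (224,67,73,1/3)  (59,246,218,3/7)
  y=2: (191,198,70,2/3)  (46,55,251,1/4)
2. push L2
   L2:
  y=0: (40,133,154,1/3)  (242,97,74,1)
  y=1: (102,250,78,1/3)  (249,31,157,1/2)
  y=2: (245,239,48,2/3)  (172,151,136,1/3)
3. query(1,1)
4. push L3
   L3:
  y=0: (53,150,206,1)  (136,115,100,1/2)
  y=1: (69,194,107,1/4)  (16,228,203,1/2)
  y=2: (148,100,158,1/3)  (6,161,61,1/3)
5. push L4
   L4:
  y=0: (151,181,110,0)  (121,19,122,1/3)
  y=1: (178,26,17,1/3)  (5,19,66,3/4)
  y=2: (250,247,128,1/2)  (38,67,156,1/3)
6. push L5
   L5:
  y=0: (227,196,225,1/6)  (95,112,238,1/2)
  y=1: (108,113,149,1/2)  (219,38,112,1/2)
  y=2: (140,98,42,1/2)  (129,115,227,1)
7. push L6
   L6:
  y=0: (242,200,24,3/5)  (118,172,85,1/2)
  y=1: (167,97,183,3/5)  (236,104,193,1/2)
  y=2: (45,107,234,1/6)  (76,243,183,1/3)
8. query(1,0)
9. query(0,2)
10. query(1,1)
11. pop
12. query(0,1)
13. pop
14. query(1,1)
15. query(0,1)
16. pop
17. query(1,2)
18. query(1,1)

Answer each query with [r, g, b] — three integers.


query (1,1) [L1,L2] — begin 0,0,0
+L1 (α=3/7) → [177/7, 738/7, 654/7]
+L2 (α=1/2) → [960/7, 955/14, 1753/14]
= [137, 68, 125]

(1,0) stack=L1,L2,L3,L4,L5,L6; from [0,0,0]:
L1 α=1/2: [107/2, 38, 115]
L2 α=1: [242, 97, 74]
L3 α=1/2: [189, 106, 87]
L4 α=1/3: [499/3, 77, 296/3]
L5 α=1/2: [392/3, 189/2, 505/3]
L6 α=1/2: [373/3, 533/4, 380/3]
= [124, 133, 127]

(0,2) stack=L1,L2,L3,L4,L5,L6; from [0,0,0]:
after L1 α=2/3: [382/3, 132, 140/3]
after L2 α=2/3: [1852/9, 610/3, 428/9]
after L3 α=1/3: [5036/27, 1520/9, 2278/27]
after L4 α=1/2: [5893/27, 3743/18, 2867/27]
after L5 α=1/2: [9673/54, 5507/36, 4001/54]
after L6 α=1/6: [50795/324, 31387/216, 32641/324]
= [157, 145, 101]

query (1,1) [L1,L2,L3,L4,L5,L6] — begin 0,0,0
+L1 (α=3/7) → [177/7, 738/7, 654/7]
+L2 (α=1/2) → [960/7, 955/14, 1753/14]
+L3 (α=1/2) → [536/7, 4147/28, 4595/28]
+L4 (α=3/4) → [641/28, 5743/112, 10139/112]
+L5 (α=1/2) → [6773/56, 9999/224, 22683/224]
+L6 (α=1/2) → [19989/112, 33295/448, 65915/448]
= [178, 74, 147]

at x=0,y=1 over L1,L2,L3,L4,L5:
+L1 (α=1/3) → [224/3, 67/3, 73/3]
+L2 (α=1/3) → [754/9, 884/9, 380/9]
+L3 (α=1/4) → [961/12, 733/6, 701/12]
+L4 (α=1/3) → [2029/18, 811/9, 803/18]
+L5 (α=1/2) → [3973/36, 914/9, 3485/36]
rounded: [110, 102, 97]

(1,1) stack=L1,L2,L3,L4; from [0,0,0]:
L1 α=3/7: [177/7, 738/7, 654/7]
L2 α=1/2: [960/7, 955/14, 1753/14]
L3 α=1/2: [536/7, 4147/28, 4595/28]
L4 α=3/4: [641/28, 5743/112, 10139/112]
→ [23, 51, 91]

at x=0,y=1 over L1,L2,L3,L4:
+L1 (α=1/3) → [224/3, 67/3, 73/3]
+L2 (α=1/3) → [754/9, 884/9, 380/9]
+L3 (α=1/4) → [961/12, 733/6, 701/12]
+L4 (α=1/3) → [2029/18, 811/9, 803/18]
= [113, 90, 45]

(1,2) stack=L1,L2,L3; from [0,0,0]:
L1 α=1/4: [23/2, 55/4, 251/4]
L2 α=1/3: [65, 119/2, 523/6]
L3 α=1/3: [136/3, 280/3, 706/9]
= [45, 93, 78]

query (1,1) [L1,L2,L3] — begin 0,0,0
+L1 (α=3/7) → [177/7, 738/7, 654/7]
+L2 (α=1/2) → [960/7, 955/14, 1753/14]
+L3 (α=1/2) → [536/7, 4147/28, 4595/28]
rounded: [77, 148, 164]


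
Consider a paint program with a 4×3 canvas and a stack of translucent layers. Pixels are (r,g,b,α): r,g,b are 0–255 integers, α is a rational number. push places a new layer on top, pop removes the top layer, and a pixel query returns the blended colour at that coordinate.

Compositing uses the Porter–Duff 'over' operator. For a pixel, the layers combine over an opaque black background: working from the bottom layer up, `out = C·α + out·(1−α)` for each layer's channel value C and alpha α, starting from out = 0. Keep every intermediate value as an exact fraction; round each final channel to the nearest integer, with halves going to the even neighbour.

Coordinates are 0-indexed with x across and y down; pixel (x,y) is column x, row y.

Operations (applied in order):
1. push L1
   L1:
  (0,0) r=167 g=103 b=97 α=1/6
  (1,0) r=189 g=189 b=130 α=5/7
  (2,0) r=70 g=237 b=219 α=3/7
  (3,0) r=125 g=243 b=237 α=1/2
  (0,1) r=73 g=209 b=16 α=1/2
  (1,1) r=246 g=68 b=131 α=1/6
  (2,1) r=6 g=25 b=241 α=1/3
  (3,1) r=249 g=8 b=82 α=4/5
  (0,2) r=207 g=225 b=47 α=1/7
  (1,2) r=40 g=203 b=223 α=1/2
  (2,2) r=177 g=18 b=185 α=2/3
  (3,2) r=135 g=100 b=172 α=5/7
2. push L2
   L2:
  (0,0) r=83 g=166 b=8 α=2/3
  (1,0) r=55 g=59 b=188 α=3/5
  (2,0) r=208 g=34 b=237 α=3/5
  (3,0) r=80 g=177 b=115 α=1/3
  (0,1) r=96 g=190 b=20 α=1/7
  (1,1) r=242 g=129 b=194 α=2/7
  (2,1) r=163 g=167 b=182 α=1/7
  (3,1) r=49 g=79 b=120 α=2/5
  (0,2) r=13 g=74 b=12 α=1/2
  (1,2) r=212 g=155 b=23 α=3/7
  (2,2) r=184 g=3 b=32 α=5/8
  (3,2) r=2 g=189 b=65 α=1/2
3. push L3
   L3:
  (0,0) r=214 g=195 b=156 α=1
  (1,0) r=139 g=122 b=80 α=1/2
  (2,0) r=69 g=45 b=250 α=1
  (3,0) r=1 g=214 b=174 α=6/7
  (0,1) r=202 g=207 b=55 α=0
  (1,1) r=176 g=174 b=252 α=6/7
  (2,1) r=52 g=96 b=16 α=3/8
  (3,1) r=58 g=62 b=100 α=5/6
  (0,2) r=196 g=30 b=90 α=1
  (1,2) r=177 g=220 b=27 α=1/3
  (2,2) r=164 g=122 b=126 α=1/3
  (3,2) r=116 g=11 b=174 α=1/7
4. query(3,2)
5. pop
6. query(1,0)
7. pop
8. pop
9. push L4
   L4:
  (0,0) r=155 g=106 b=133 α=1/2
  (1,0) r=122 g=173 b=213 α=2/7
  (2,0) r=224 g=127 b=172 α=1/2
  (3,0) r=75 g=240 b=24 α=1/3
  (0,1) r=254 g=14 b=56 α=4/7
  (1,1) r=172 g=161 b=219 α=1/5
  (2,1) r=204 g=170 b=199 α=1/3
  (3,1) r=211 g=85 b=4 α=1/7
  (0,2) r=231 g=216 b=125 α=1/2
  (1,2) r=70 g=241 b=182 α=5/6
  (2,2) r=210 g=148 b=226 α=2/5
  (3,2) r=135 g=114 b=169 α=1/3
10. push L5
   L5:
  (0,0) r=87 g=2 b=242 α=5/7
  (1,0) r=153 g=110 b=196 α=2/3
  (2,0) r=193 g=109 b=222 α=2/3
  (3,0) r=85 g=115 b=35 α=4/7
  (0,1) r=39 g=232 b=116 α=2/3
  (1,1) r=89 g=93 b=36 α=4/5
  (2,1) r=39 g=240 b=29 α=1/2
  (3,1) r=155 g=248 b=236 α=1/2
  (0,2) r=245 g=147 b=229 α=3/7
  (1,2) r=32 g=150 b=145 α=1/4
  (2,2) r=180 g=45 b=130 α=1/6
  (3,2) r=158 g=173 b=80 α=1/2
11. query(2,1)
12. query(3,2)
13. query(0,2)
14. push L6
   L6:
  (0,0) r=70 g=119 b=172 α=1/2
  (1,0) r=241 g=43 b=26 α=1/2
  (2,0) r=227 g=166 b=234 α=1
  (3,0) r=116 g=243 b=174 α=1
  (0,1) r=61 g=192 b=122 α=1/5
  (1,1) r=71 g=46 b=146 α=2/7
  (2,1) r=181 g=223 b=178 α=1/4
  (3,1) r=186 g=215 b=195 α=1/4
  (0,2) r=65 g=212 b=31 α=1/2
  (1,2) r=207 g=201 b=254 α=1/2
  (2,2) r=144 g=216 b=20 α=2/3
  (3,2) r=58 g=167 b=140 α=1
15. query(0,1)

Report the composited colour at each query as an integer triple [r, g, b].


at x=3,y=2 over L1,L2,L3:
after L1 α=5/7: [675/7, 500/7, 860/7]
after L2 α=1/2: [689/14, 1823/14, 1315/14]
after L3 α=1/7: [2879/49, 5546/49, 5163/49]
rounded: [59, 113, 105]

query (1,0) [L1,L2] — begin 0,0,0
L1 α=5/7: [135, 135, 650/7]
L2 α=3/5: [87, 447/5, 5248/35]
→ [87, 89, 150]

query (2,1) [L4,L5] — begin 0,0,0
+L4 (α=1/3) → [68, 170/3, 199/3]
+L5 (α=1/2) → [107/2, 445/3, 143/3]
→ [54, 148, 48]

at x=3,y=2 over L4,L5:
+L4 (α=1/3) → [45, 38, 169/3]
+L5 (α=1/2) → [203/2, 211/2, 409/6]
→ [102, 106, 68]

query (0,2) [L4,L5] — begin 0,0,0
after L4 α=1/2: [231/2, 108, 125/2]
after L5 α=3/7: [171, 873/7, 937/7]
= [171, 125, 134]

(0,1) stack=L4,L5,L6; from [0,0,0]:
+L4 (α=4/7) → [1016/7, 8, 32]
+L5 (α=2/3) → [1562/21, 472/3, 88]
+L6 (α=1/5) → [7529/105, 2464/15, 474/5]
→ [72, 164, 95]


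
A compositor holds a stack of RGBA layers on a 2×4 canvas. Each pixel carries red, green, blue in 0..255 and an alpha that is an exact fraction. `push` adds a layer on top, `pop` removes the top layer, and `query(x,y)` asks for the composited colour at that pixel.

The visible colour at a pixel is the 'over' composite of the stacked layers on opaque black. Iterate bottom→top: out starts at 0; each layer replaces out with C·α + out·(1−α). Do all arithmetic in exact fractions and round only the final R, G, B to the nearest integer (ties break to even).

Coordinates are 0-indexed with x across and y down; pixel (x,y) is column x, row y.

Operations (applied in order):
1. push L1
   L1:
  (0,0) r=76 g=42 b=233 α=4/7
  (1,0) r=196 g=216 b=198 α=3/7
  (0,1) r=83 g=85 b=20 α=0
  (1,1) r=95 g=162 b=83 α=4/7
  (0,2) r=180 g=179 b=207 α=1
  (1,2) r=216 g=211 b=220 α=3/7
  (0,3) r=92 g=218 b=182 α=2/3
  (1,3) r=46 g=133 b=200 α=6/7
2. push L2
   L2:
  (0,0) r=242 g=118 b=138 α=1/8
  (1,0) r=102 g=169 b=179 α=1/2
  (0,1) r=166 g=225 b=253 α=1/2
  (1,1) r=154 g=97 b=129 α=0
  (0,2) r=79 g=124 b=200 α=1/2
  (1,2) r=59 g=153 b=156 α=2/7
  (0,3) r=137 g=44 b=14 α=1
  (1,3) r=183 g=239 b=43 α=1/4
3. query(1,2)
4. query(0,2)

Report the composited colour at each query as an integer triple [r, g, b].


(1,2) stack=L1,L2; from [0,0,0]:
after L1 α=3/7: [648/7, 633/7, 660/7]
after L2 α=2/7: [4066/49, 5307/49, 5484/49]
rounded: [83, 108, 112]

query (0,2) [L1,L2] — begin 0,0,0
after L1 α=1: [180, 179, 207]
after L2 α=1/2: [259/2, 303/2, 407/2]
rounded: [130, 152, 204]


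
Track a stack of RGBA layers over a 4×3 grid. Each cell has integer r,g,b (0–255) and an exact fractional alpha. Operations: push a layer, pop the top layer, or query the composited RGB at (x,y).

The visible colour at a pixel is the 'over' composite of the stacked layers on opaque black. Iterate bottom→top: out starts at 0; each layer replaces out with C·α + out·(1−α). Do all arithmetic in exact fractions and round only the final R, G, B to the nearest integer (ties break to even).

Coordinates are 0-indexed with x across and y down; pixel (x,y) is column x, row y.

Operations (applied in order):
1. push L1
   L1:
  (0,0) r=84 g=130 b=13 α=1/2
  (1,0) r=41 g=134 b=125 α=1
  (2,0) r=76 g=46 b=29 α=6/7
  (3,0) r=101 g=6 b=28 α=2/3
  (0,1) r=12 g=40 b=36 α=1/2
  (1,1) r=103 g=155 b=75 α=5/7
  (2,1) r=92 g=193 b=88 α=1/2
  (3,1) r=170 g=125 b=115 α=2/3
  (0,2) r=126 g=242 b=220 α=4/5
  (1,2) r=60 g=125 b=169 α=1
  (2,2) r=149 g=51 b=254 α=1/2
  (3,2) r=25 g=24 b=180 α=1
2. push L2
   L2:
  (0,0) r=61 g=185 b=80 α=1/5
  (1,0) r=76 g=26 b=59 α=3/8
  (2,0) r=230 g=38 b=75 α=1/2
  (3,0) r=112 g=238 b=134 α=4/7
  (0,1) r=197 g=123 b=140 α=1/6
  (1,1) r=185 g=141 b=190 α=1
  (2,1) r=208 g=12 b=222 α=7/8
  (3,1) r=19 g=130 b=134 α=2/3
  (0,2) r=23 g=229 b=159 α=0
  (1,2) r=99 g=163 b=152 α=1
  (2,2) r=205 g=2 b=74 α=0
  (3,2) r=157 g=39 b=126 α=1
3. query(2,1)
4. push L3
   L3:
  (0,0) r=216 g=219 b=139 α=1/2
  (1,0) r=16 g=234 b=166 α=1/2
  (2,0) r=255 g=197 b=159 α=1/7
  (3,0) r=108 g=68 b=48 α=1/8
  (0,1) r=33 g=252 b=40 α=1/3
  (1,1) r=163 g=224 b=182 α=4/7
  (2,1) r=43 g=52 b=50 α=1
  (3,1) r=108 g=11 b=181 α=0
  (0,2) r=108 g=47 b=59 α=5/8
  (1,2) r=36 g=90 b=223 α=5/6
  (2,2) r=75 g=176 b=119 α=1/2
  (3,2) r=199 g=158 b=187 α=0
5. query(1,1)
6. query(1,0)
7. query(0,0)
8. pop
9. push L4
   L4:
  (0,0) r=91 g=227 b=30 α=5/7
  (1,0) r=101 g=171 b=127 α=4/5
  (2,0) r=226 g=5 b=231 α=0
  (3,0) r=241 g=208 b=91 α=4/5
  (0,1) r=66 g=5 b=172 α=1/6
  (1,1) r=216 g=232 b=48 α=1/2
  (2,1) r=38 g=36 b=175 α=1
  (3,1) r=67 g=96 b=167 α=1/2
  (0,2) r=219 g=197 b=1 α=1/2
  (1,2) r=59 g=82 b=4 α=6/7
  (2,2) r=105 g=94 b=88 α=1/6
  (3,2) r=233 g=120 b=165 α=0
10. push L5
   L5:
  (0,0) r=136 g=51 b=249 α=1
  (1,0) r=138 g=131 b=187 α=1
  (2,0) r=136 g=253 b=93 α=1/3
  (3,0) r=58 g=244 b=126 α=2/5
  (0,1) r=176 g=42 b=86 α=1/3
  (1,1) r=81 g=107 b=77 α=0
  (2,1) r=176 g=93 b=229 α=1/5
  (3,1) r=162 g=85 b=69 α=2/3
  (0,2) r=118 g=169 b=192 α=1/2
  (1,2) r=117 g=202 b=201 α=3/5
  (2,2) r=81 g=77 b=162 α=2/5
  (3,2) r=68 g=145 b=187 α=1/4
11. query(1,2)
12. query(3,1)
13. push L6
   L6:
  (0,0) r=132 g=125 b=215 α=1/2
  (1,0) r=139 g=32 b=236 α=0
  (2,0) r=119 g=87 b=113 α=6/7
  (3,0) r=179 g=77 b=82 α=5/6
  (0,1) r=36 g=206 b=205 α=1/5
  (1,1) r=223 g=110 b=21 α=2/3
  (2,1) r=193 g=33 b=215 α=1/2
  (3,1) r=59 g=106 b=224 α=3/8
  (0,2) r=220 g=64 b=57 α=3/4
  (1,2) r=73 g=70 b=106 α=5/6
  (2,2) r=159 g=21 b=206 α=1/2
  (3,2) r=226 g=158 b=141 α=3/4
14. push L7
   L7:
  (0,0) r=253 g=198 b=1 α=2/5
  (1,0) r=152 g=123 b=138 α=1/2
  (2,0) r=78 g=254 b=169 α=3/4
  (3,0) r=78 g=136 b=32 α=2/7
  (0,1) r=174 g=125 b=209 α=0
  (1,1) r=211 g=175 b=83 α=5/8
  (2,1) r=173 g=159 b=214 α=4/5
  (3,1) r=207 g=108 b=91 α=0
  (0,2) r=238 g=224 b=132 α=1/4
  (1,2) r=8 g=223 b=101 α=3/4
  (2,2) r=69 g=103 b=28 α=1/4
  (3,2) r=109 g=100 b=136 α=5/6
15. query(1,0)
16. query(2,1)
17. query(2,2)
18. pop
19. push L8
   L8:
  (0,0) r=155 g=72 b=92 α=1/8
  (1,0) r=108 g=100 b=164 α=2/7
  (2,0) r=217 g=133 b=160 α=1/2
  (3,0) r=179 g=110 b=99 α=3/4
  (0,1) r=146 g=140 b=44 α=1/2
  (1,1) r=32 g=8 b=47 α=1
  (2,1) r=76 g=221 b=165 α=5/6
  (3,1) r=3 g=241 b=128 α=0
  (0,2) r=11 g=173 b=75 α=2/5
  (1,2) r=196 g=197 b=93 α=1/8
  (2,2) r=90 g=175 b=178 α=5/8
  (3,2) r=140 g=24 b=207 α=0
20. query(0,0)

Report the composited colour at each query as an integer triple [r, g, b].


at x=2,y=1 over L1,L2:
L1 α=1/2: [46, 193/2, 44]
L2 α=7/8: [751/4, 361/16, 799/4]
→ [188, 23, 200]

query (1,1) [L1,L2,L3] — begin 0,0,0
after L1 α=5/7: [515/7, 775/7, 375/7]
after L2 α=1: [185, 141, 190]
after L3 α=4/7: [1207/7, 1319/7, 1298/7]
rounded: [172, 188, 185]

at x=1,y=0 over L1,L2,L3:
+L1 (α=1) → [41, 134, 125]
+L2 (α=3/8) → [433/8, 187/2, 401/4]
+L3 (α=1/2) → [561/16, 655/4, 1065/8]
rounded: [35, 164, 133]

query (0,0) [L1,L2,L3] — begin 0,0,0
after L1 α=1/2: [42, 65, 13/2]
after L2 α=1/5: [229/5, 89, 106/5]
after L3 α=1/2: [1309/10, 154, 801/10]
rounded: [131, 154, 80]

query (1,2) [L1,L2,L4,L5] — begin 0,0,0
L1 α=1: [60, 125, 169]
L2 α=1: [99, 163, 152]
L4 α=6/7: [453/7, 655/7, 176/7]
L5 α=3/5: [3363/35, 5552/35, 4573/35]
→ [96, 159, 131]

query (3,1) [L1,L2,L4,L5] — begin 0,0,0
+L1 (α=2/3) → [340/3, 250/3, 230/3]
+L2 (α=2/3) → [454/9, 1030/9, 1034/9]
+L4 (α=1/2) → [1057/18, 947/9, 2537/18]
+L5 (α=2/3) → [6889/54, 2477/27, 5021/54]
= [128, 92, 93]

query (1,0) [L1,L2,L4,L5,L6,L7] — begin 0,0,0
+L1 (α=1) → [41, 134, 125]
+L2 (α=3/8) → [433/8, 187/2, 401/4]
+L4 (α=4/5) → [733/8, 311/2, 2433/20]
+L5 (α=1) → [138, 131, 187]
+L6 (α=0) → [138, 131, 187]
+L7 (α=1/2) → [145, 127, 325/2]
→ [145, 127, 162]

query (2,1) [L1,L2,L4,L5,L6,L7] — begin 0,0,0
after L1 α=1/2: [46, 193/2, 44]
after L2 α=7/8: [751/4, 361/16, 799/4]
after L4 α=1: [38, 36, 175]
after L5 α=1/5: [328/5, 237/5, 929/5]
after L6 α=1/2: [1293/10, 201/5, 1002/5]
after L7 α=4/5: [8213/50, 3381/25, 5282/25]
rounded: [164, 135, 211]

query (2,2) [L1,L2,L4,L5,L6,L7] — begin 0,0,0
after L1 α=1/2: [149/2, 51/2, 127]
after L2 α=0: [149/2, 51/2, 127]
after L4 α=1/6: [955/12, 443/12, 241/2]
after L5 α=2/5: [1603/20, 1059/20, 1371/10]
after L6 α=1/2: [4783/40, 1479/40, 3431/20]
after L7 α=1/4: [17109/160, 8557/160, 10853/80]
→ [107, 53, 136]

at x=0,y=0 over L1,L2,L4,L5,L6,L8:
+L1 (α=1/2) → [42, 65, 13/2]
+L2 (α=1/5) → [229/5, 89, 106/5]
+L4 (α=5/7) → [2733/35, 1313/7, 962/35]
+L5 (α=1) → [136, 51, 249]
+L6 (α=1/2) → [134, 88, 232]
+L8 (α=1/8) → [1093/8, 86, 429/2]
→ [137, 86, 214]


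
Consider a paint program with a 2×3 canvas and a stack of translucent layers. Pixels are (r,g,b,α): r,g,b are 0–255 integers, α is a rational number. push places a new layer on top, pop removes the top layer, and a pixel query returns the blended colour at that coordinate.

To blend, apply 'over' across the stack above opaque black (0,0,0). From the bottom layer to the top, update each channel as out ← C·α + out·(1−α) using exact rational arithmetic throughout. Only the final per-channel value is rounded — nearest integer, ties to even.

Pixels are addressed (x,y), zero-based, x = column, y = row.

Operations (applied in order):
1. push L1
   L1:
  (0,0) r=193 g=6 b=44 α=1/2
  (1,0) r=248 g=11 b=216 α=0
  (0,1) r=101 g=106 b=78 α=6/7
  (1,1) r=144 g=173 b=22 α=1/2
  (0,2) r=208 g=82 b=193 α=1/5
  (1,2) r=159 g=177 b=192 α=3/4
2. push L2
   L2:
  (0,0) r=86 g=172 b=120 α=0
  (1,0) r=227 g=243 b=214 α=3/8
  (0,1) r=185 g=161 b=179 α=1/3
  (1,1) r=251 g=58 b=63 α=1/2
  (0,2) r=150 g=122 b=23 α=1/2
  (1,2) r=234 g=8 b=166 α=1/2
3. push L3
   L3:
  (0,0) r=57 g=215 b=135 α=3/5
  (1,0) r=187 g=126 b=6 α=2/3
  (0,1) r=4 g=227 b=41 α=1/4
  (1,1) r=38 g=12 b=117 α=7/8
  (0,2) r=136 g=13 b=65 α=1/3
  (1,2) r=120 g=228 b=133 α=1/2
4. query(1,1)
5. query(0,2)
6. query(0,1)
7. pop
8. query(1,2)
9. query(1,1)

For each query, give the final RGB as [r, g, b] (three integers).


at x=1,y=1 over L1,L2,L3:
+L1 (α=1/2) → [72, 173/2, 11]
+L2 (α=1/2) → [323/2, 289/4, 37]
+L3 (α=7/8) → [855/16, 625/32, 107]
= [53, 20, 107]

(0,2) stack=L1,L2,L3; from [0,0,0]:
+L1 (α=1/5) → [208/5, 82/5, 193/5]
+L2 (α=1/2) → [479/5, 346/5, 154/5]
+L3 (α=1/3) → [546/5, 757/15, 211/5]
rounded: [109, 50, 42]

at x=0,y=1 over L1,L2,L3:
L1 α=6/7: [606/7, 636/7, 468/7]
L2 α=1/3: [2507/21, 2399/21, 2189/21]
L3 α=1/4: [2535/28, 997/7, 619/7]
→ [91, 142, 88]

at x=1,y=2 over L1,L2:
after L1 α=3/4: [477/4, 531/4, 144]
after L2 α=1/2: [1413/8, 563/8, 155]
= [177, 70, 155]

at x=1,y=1 over L1,L2:
+L1 (α=1/2) → [72, 173/2, 11]
+L2 (α=1/2) → [323/2, 289/4, 37]
rounded: [162, 72, 37]


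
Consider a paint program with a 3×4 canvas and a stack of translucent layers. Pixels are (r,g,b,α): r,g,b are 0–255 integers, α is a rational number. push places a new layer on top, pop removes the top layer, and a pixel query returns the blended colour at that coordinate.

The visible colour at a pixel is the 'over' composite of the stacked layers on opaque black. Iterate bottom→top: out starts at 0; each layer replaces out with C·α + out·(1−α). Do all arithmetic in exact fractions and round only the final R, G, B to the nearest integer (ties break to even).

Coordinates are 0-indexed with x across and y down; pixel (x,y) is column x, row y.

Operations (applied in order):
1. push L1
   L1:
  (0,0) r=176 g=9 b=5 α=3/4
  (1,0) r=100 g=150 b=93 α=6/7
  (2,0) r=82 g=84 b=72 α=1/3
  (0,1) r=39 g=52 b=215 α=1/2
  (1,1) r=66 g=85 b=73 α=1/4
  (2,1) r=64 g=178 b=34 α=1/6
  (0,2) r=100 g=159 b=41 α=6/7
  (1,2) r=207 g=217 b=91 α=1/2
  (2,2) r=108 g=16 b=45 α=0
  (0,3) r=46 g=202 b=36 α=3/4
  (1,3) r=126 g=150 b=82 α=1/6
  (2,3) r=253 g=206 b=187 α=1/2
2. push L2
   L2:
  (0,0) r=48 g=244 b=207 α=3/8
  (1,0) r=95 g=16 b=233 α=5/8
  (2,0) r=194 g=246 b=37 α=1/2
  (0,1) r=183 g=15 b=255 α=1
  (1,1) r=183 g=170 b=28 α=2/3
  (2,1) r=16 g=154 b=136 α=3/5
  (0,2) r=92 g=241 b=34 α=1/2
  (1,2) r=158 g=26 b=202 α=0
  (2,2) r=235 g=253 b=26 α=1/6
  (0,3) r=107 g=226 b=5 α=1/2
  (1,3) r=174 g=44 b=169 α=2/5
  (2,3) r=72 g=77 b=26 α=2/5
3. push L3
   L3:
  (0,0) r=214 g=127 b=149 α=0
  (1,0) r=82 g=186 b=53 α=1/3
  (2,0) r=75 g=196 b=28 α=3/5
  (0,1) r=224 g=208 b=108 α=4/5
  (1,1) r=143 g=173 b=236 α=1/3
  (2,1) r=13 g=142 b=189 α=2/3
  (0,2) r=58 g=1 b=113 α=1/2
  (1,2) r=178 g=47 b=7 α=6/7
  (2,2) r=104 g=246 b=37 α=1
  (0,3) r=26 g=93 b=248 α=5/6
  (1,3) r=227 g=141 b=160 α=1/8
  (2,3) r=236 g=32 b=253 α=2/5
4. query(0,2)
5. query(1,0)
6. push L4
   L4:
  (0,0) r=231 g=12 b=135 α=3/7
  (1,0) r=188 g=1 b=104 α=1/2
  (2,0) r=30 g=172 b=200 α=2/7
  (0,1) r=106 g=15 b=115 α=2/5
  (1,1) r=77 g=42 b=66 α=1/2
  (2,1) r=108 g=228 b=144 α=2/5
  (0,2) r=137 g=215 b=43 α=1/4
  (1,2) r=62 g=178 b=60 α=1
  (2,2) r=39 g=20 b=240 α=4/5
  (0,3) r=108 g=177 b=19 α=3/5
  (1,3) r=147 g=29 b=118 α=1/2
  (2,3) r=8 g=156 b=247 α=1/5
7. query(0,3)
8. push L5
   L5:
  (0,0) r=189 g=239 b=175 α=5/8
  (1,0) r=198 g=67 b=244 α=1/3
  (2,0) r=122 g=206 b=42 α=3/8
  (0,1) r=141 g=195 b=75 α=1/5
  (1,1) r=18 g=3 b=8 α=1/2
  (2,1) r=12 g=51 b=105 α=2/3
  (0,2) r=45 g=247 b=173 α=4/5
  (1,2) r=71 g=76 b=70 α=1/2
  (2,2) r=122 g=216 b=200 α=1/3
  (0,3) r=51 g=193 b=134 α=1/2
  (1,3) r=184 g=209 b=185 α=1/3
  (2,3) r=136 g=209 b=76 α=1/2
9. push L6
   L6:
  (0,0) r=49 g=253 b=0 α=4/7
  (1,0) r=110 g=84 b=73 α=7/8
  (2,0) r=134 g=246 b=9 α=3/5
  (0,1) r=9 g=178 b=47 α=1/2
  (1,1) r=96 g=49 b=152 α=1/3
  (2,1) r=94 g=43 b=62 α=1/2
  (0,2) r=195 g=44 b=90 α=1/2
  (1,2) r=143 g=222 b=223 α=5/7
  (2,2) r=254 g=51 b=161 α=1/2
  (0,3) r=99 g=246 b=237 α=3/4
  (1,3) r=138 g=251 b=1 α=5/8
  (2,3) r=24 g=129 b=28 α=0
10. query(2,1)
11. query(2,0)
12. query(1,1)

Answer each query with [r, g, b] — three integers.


(0,2) stack=L1,L2,L3; from [0,0,0]:
+L1 (α=6/7) → [600/7, 954/7, 246/7]
+L2 (α=1/2) → [622/7, 2641/14, 242/7]
+L3 (α=1/2) → [514/7, 2655/28, 1033/14]
= [73, 95, 74]

at x=1,y=0 over L1,L2,L3:
+L1 (α=6/7) → [600/7, 900/7, 558/7]
+L2 (α=5/8) → [5125/56, 815/14, 9829/56]
+L3 (α=1/3) → [7421/84, 2117/21, 3771/28]
= [88, 101, 135]

at x=0,y=3 over L1,L2,L3,L4:
L1 α=3/4: [69/2, 303/2, 27]
L2 α=1/2: [283/4, 755/4, 16]
L3 α=5/6: [803/24, 2615/24, 628/3]
L4 α=3/5: [4691/60, 8987/60, 1427/15]
= [78, 150, 95]

(2,1) stack=L1,L2,L3,L4,L5,L6; from [0,0,0]:
after L1 α=1/6: [32/3, 89/3, 17/3]
after L2 α=3/5: [208/15, 1564/15, 1258/15]
after L3 α=2/3: [598/45, 5824/45, 6928/45]
after L4 α=2/5: [3838/75, 12664/75, 11248/75]
after L5 α=2/3: [5638/225, 20314/225, 26998/225]
after L6 α=1/2: [13394/225, 29989/450, 20474/225]
= [60, 67, 91]

(2,0) stack=L1,L2,L3,L4,L5,L6; from [0,0,0]:
+L1 (α=1/3) → [82/3, 28, 24]
+L2 (α=1/2) → [332/3, 137, 61/2]
+L3 (α=3/5) → [1339/15, 862/5, 29]
+L4 (α=2/7) → [217/3, 1206/7, 545/7]
+L5 (α=3/8) → [2183/24, 2589/14, 3607/56]
+L6 (α=3/5) → [7007/60, 1551/7, 4363/140]
→ [117, 222, 31]

(1,1) stack=L1,L2,L3,L4,L5,L6; from [0,0,0]:
after L1 α=1/4: [33/2, 85/4, 73/4]
after L2 α=2/3: [255/2, 1445/12, 99/4]
after L3 α=1/3: [398/3, 2483/18, 571/6]
after L4 α=1/2: [629/6, 3239/36, 967/12]
after L5 α=1/2: [737/12, 3347/72, 1063/24]
after L6 α=1/3: [1313/18, 5111/108, 2887/36]
= [73, 47, 80]


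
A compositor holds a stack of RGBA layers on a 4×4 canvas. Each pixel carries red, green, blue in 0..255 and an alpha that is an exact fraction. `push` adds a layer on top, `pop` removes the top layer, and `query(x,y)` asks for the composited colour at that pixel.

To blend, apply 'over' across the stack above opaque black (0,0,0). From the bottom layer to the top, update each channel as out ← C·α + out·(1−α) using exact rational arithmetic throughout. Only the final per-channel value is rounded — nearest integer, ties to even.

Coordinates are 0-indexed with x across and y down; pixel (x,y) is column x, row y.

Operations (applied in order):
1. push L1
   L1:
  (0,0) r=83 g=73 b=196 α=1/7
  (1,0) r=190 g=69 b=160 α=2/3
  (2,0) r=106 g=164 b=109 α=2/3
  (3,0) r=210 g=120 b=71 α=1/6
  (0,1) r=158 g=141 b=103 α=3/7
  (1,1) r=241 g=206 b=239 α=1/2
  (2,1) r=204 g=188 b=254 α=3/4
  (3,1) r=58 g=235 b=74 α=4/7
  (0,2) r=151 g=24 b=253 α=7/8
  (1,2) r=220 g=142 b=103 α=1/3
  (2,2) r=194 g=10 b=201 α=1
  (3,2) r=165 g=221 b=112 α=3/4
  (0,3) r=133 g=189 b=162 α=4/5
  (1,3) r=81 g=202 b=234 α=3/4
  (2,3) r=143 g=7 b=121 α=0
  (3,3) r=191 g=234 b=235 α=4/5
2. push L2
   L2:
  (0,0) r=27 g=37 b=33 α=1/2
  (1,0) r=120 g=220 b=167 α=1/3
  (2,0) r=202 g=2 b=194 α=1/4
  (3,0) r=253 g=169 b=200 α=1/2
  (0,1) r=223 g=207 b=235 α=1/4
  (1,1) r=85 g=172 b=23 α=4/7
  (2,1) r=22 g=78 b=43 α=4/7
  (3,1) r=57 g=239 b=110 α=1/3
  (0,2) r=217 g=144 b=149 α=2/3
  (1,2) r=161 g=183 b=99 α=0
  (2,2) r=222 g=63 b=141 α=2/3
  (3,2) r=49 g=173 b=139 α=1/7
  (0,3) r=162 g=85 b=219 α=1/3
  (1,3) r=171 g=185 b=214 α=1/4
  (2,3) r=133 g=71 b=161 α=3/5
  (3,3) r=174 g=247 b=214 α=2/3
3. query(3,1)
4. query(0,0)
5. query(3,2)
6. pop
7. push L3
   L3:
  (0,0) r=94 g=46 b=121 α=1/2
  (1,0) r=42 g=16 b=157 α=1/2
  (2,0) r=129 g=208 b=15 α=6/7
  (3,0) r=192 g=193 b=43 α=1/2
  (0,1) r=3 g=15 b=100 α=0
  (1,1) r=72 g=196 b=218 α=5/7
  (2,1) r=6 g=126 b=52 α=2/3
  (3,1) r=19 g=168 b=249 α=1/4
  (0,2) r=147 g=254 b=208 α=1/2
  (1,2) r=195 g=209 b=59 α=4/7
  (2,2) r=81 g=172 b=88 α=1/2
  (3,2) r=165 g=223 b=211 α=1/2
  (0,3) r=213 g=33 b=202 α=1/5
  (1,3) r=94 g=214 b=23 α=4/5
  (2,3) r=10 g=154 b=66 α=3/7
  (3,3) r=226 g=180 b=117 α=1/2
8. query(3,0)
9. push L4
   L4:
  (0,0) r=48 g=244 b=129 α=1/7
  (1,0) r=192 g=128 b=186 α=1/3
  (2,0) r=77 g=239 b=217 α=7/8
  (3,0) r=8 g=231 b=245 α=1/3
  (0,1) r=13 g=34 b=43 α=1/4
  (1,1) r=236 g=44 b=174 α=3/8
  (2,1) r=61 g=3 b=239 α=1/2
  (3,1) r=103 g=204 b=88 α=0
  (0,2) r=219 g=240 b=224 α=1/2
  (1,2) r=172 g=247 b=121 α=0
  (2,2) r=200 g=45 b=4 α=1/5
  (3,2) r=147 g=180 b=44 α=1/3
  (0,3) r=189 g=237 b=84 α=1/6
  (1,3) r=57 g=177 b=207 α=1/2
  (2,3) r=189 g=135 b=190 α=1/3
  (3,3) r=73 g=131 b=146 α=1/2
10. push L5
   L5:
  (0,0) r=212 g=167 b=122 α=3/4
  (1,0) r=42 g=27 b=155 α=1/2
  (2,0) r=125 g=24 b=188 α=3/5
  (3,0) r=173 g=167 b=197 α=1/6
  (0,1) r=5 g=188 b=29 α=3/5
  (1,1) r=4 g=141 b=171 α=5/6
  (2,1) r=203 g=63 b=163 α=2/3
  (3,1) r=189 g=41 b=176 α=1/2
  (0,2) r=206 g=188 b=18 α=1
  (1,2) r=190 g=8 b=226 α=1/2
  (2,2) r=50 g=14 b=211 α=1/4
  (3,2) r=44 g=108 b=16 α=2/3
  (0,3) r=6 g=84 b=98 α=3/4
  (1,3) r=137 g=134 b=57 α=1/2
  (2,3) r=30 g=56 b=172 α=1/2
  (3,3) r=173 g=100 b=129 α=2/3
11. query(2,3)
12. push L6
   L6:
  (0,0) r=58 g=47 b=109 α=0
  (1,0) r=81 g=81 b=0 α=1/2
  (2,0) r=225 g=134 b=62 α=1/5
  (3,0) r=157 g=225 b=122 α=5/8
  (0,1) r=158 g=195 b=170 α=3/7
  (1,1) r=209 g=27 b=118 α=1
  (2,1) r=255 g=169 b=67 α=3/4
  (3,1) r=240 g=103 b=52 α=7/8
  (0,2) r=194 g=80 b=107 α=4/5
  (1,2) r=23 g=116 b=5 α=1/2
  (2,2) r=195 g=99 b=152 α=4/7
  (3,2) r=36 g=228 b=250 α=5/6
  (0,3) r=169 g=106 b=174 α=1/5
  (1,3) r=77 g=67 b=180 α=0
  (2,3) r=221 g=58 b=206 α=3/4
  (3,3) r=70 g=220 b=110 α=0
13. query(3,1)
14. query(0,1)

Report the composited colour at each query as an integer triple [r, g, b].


query (3,1) [L1,L2] — begin 0,0,0
L1 α=4/7: [232/7, 940/7, 296/7]
L2 α=1/3: [863/21, 3553/21, 454/7]
rounded: [41, 169, 65]

(0,0) stack=L1,L2; from [0,0,0]:
after L1 α=1/7: [83/7, 73/7, 28]
after L2 α=1/2: [136/7, 166/7, 61/2]
= [19, 24, 30]

query (3,2) [L1,L2] — begin 0,0,0
L1 α=3/4: [495/4, 663/4, 84]
L2 α=1/7: [1583/14, 2335/14, 643/7]
→ [113, 167, 92]

at x=3,y=0 over L1,L3:
+L1 (α=1/6) → [35, 20, 71/6]
+L3 (α=1/2) → [227/2, 213/2, 329/12]
= [114, 106, 27]

at x=2,y=3 over L1,L3,L4,L5:
+L1 (α=0) → [0, 0, 0]
+L3 (α=3/7) → [30/7, 66, 198/7]
+L4 (α=1/3) → [461/7, 89, 1726/21]
+L5 (α=1/2) → [671/14, 145/2, 2669/21]
rounded: [48, 72, 127]

(3,1) stack=L1,L3,L4,L5,L6; from [0,0,0]:
+L1 (α=4/7) → [232/7, 940/7, 296/7]
+L3 (α=1/4) → [829/28, 999/7, 2631/28]
+L4 (α=0) → [829/28, 999/7, 2631/28]
+L5 (α=1/2) → [6121/56, 643/7, 7559/56]
+L6 (α=7/8) → [100201/448, 2845/28, 27943/448]
rounded: [224, 102, 62]

at x=0,y=1 over L1,L3,L4,L5,L6:
L1 α=3/7: [474/7, 423/7, 309/7]
L3 α=0: [474/7, 423/7, 309/7]
L4 α=1/4: [1513/28, 1507/28, 307/7]
L5 α=3/5: [1723/70, 9403/70, 1223/35]
L6 α=3/7: [20036/245, 39281/245, 22742/245]
rounded: [82, 160, 93]
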